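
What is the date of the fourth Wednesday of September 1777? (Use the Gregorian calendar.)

September 1, 1777 is a Monday.
The first Wednesday is therefore September 3 (2 days later).
The fourth Wednesday is 3 + 3×7 = September 24.

September 24, 1777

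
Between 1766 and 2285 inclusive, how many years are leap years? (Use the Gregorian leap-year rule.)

Multiples of 4 in [1766,2285]: 130.
Of those, multiples of 100: 5 (not leap unless ÷400).
Multiples of 400: 1.
Leap years = 130 − 5 + 1 = 126.

126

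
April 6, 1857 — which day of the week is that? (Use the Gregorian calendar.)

Monday

Doomsday rule: the anchor day for the 1800s is Friday. For year 57: 57÷12 = 4 r 9, and 9÷4 = 2, so 4+9+2 = 15.
Friday + 15 ≡ Saturday — that's 1857's doomsday.
In April the doomsday date is Apr 4.
Apr 6 is 2 days after Apr 4; 2 mod 7 = 2, so Saturday + 2 = Monday.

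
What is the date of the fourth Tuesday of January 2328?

January 1, 2328 is a Sunday.
The first Tuesday is therefore January 3 (2 days later).
The fourth Tuesday is 3 + 3×7 = January 24.

January 24, 2328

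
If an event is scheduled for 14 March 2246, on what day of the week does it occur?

Doomsday rule: the anchor day for the 2200s is Friday. For year 46: 46÷12 = 3 r 10, and 10÷4 = 2, so 3+10+2 = 15.
Friday + 15 ≡ Saturday — that's 2246's doomsday.
In March the doomsday date is Mar 14.
Mar 14 is the doomsday itself: Saturday.

Saturday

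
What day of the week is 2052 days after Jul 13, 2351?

Saturday

First find the weekday of Jul 13, 2351. Doomsday rule: the anchor day for the 2300s is Wednesday. For year 51: 51÷12 = 4 r 3, and 3÷4 = 0, so 4+3+0 = 7.
Wednesday + 7 ≡ Wednesday — that's 2351's doomsday.
In July the doomsday date is Jul 11.
Jul 13 is 2 days after Jul 11; 2 mod 7 = 2, so Wednesday + 2 = Friday.
2052 mod 7 = 1, so 2052 days after a Friday is Friday + 1 = Saturday.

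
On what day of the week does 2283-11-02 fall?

Friday

Doomsday rule: the anchor day for the 2200s is Friday. For year 83: 83÷12 = 6 r 11, and 11÷4 = 2, so 6+11+2 = 19.
Friday + 19 ≡ Wednesday — that's 2283's doomsday.
In November the doomsday date is Nov 7.
Nov 2 is 5 days before Nov 7; 5 mod 7 = 5, so Wednesday − 5 = Friday.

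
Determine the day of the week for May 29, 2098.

Thursday

January 1, 2098 is a Wednesday.
Jan 1, 2098 → Feb 1, 2098: 31 days (January has 31).
Feb 1, 2098 → Mar 1, 2098: 28 days (February has 28).
Mar 1, 2098 → Apr 1, 2098: 31 days (March has 31).
Apr 1, 2098 → May 1, 2098: 30 days (April has 30).
May 1, 2098 → May 29, 2098: 28 days.
Total: 148 days.
148 mod 7 = 1, so Wednesday + 1 = Thursday.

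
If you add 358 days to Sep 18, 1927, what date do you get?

September 10, 1928

Sep has 30 days: +13 → Oct 1, 1927 (345 left).
Oct has 31 days: +31 → Nov 1, 1927 (314 left).
Nov has 30 days: +30 → Dec 1, 1927 (284 left).
Dec has 31 days: +31 → Jan 1, 1928 (253 left).
Jan has 31 days: +31 → Feb 1, 1928 (222 left).
Feb has 29 days: +29 → Mar 1, 1928 (193 left).
Mar has 31 days: +31 → Apr 1, 1928 (162 left).
Apr has 30 days: +30 → May 1, 1928 (132 left).
May has 31 days: +31 → Jun 1, 1928 (101 left).
Jun has 30 days: +30 → Jul 1, 1928 (71 left).
Jul has 31 days: +31 → Aug 1, 1928 (40 left).
Aug has 31 days: +31 → Sep 1, 1928 (9 left).
+9 → Sep 10, 1928.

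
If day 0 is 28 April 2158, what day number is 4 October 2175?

Apr 28, 2158 → Apr 28, 2159: 365 days.
Apr 28, 2159 → Apr 28, 2160: 366 days (Feb 29, 2160 is in that span).
Apr 28, 2160 → Apr 28, 2161: 365 days.
Apr 28, 2161 → Apr 28, 2162: 365 days.
Apr 28, 2162 → Apr 28, 2163: 365 days.
Apr 28, 2163 → Apr 28, 2164: 366 days (Feb 29, 2164 is in that span).
Apr 28, 2164 → Apr 28, 2165: 365 days.
Apr 28, 2165 → Apr 28, 2166: 365 days.
Apr 28, 2166 → Apr 28, 2167: 365 days.
Apr 28, 2167 → Apr 28, 2168: 366 days (Feb 29, 2168 is in that span).
Apr 28, 2168 → Apr 28, 2169: 365 days.
Apr 28, 2169 → Apr 28, 2170: 365 days.
Apr 28, 2170 → Apr 28, 2171: 365 days.
Apr 28, 2171 → Apr 28, 2172: 366 days (Feb 29, 2172 is in that span).
Apr 28, 2172 → Apr 28, 2173: 365 days.
Apr 28, 2173 → Apr 28, 2174: 365 days.
Apr 28, 2174 → Apr 28, 2175: 365 days.
Apr 28, 2175 → May 28, 2175: 30 days (April has 30).
May 28, 2175 → Jun 28, 2175: 31 days (May has 31).
Jun 28, 2175 → Jul 28, 2175: 30 days (June has 30).
Jul 28, 2175 → Aug 28, 2175: 31 days (July has 31).
Aug 28, 2175 → Sep 28, 2175: 31 days (August has 31).
Sep 28, 2175 → Oct 4, 2175: 6 days.
Total: 6368 days.

6368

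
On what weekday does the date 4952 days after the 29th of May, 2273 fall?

May 29, 2273 is a Thursday.
4952 mod 7 = 3, so 4952 days after a Thursday is Thursday + 3 = Sunday.

Sunday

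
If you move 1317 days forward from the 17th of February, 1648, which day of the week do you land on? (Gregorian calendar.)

Feb 17, 1648 is a Monday.
1317 mod 7 = 1, so 1317 days after a Monday is Monday + 1 = Tuesday.

Tuesday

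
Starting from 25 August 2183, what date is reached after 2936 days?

September 8, 2191

+366 (one year; includes Feb 29, 2184) → Aug 25, 2184 (2570 left).
+365 (one year) → Aug 25, 2185 (2205 left).
+365 (one year) → Aug 25, 2186 (1840 left).
+365 (one year) → Aug 25, 2187 (1475 left).
+366 (one year; includes Feb 29, 2188) → Aug 25, 2188 (1109 left).
+365 (one year) → Aug 25, 2189 (744 left).
+365 (one year) → Aug 25, 2190 (379 left).
Aug has 31 days: +7 → Sep 1, 2190 (372 left).
Sep has 30 days: +30 → Oct 1, 2190 (342 left).
Oct has 31 days: +31 → Nov 1, 2190 (311 left).
Nov has 30 days: +30 → Dec 1, 2190 (281 left).
Dec has 31 days: +31 → Jan 1, 2191 (250 left).
Jan has 31 days: +31 → Feb 1, 2191 (219 left).
Feb has 28 days: +28 → Mar 1, 2191 (191 left).
Mar has 31 days: +31 → Apr 1, 2191 (160 left).
Apr has 30 days: +30 → May 1, 2191 (130 left).
May has 31 days: +31 → Jun 1, 2191 (99 left).
Jun has 30 days: +30 → Jul 1, 2191 (69 left).
Jul has 31 days: +31 → Aug 1, 2191 (38 left).
Aug has 31 days: +31 → Sep 1, 2191 (7 left).
+7 → Sep 8, 2191.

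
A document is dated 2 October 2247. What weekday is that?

Saturday

Doomsday rule: the anchor day for the 2200s is Friday. For year 47: 47÷12 = 3 r 11, and 11÷4 = 2, so 3+11+2 = 16.
Friday + 16 ≡ Sunday — that's 2247's doomsday.
In October the doomsday date is Oct 10.
Oct 2 is 8 days before Oct 10; 8 mod 7 = 1, so Sunday − 1 = Saturday.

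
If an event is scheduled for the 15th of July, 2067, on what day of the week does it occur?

Friday

January 1, 2067 is a Saturday.
Jan 1, 2067 → Feb 1, 2067: 31 days (January has 31).
Feb 1, 2067 → Mar 1, 2067: 28 days (February has 28).
Mar 1, 2067 → Apr 1, 2067: 31 days (March has 31).
Apr 1, 2067 → May 1, 2067: 30 days (April has 30).
May 1, 2067 → Jun 1, 2067: 31 days (May has 31).
Jun 1, 2067 → Jul 1, 2067: 30 days (June has 30).
Jul 1, 2067 → Jul 15, 2067: 14 days.
Total: 195 days.
195 mod 7 = 6, so Saturday + 6 = Friday.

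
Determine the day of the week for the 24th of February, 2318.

Doomsday rule: the anchor day for the 2300s is Wednesday. For year 18: 18÷12 = 1 r 6, and 6÷4 = 1, so 1+6+1 = 8.
Wednesday + 8 ≡ Thursday — that's 2318's doomsday.
In February the doomsday date is Feb 28 (2318 is not a leap year).
Feb 24 is 4 days before Feb 28; 4 mod 7 = 4, so Thursday − 4 = Sunday.

Sunday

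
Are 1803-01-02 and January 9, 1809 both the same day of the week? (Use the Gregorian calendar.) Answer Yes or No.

No

From Jan 2, 1803 to Jan 9, 1809 is 2199 days.
2199 mod 7 = 1, so they are different weekdays.
(Jan 2, 1803 is a Sunday; Jan 9, 1809 is a Monday.)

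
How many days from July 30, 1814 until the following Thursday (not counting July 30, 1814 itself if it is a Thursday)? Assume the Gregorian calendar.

Jul 30, 1814 is a Saturday.
From Saturday to the next Thursday is 5 days.

5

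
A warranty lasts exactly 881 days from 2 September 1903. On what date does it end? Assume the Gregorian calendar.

+366 (one year; includes Feb 29, 1904) → Sep 2, 1904 (515 left).
+365 (one year) → Sep 2, 1905 (150 left).
Sep has 30 days: +29 → Oct 1, 1905 (121 left).
Oct has 31 days: +31 → Nov 1, 1905 (90 left).
Nov has 30 days: +30 → Dec 1, 1905 (60 left).
Dec has 31 days: +31 → Jan 1, 1906 (29 left).
+29 → Jan 30, 1906.

January 30, 1906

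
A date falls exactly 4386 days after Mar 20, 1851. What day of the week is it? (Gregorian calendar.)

Monday

Mar 20, 1851 is a Thursday.
4386 mod 7 = 4, so 4386 days after a Thursday is Thursday + 4 = Monday.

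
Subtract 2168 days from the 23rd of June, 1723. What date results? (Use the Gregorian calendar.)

July 16, 1717

−365 (one year) → Jun 23, 1722 (1803 left).
−365 (one year) → Jun 23, 1721 (1438 left).
−365 (one year) → Jun 23, 1720 (1073 left).
−366 (one year; includes Feb 29, 1720) → Jun 23, 1719 (707 left).
−365 (one year) → Jun 23, 1718 (342 left).
−23 → May 31, 1718 (end of May, 31 days; 319 left).
−31 → Apr 30, 1718 (end of Apr, 30 days; 288 left).
−30 → Mar 31, 1718 (end of Mar, 31 days; 258 left).
−31 → Feb 28, 1718 (end of Feb, 28 days; 227 left).
−28 → Jan 31, 1718 (end of Jan, 31 days; 199 left).
−31 → Dec 31, 1717 (end of Dec, 31 days; 168 left).
−31 → Nov 30, 1717 (end of Nov, 30 days; 137 left).
−30 → Oct 31, 1717 (end of Oct, 31 days; 107 left).
−31 → Sep 30, 1717 (end of Sep, 30 days; 76 left).
−30 → Aug 31, 1717 (end of Aug, 31 days; 46 left).
−31 → Jul 31, 1717 (end of Jul, 31 days; 15 left).
−15 → Jul 16, 1717.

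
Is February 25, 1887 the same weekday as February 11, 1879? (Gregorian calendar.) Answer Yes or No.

From Feb 11, 1879 to Feb 25, 1887 is 2936 days.
2936 mod 7 = 3, so they are different weekdays.
(Feb 11, 1879 is a Tuesday; Feb 25, 1887 is a Friday.)

No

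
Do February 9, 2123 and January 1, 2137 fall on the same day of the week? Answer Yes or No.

Yes

From Feb 9, 2123 to Jan 1, 2137 is 5075 days.
5075 mod 7 = 0, so they are the same weekday.
(Feb 9, 2123 is a Tuesday; Jan 1, 2137 is a Tuesday.)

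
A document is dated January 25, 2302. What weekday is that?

Doomsday rule: the anchor day for the 2300s is Wednesday. For year 02: 2÷12 = 0 r 2, and 2÷4 = 0, so 0+2+0 = 2.
Wednesday + 2 ≡ Friday — that's 2302's doomsday.
In January the doomsday date is Jan 3 (2302 is not a leap year).
Jan 25 is 22 days after Jan 3; 22 mod 7 = 1, so Friday + 1 = Saturday.

Saturday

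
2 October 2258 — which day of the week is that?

Saturday

Doomsday rule: the anchor day for the 2200s is Friday. For year 58: 58÷12 = 4 r 10, and 10÷4 = 2, so 4+10+2 = 16.
Friday + 16 ≡ Sunday — that's 2258's doomsday.
In October the doomsday date is Oct 10.
Oct 2 is 8 days before Oct 10; 8 mod 7 = 1, so Sunday − 1 = Saturday.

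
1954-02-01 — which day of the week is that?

Monday

January 1, 1954 is a Friday.
Jan 1, 1954 → Feb 1, 1954: 31 days.
Total: 31 days.
31 mod 7 = 3, so Friday + 3 = Monday.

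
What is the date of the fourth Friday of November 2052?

November 22, 2052

November 1, 2052 is a Friday.
The first Friday is therefore November 1 (same day).
The fourth Friday is 1 + 3×7 = November 22.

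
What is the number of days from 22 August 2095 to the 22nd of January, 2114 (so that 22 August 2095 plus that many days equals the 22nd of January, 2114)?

Aug 22, 2095 → Aug 22, 2096: 366 days (Feb 29, 2096 is in that span).
Aug 22, 2096 → Aug 22, 2097: 365 days.
Aug 22, 2097 → Aug 22, 2098: 365 days.
Aug 22, 2098 → Aug 22, 2099: 365 days.
Aug 22, 2099 → Aug 22, 2100: 365 days.
Aug 22, 2100 → Aug 22, 2101: 365 days.
Aug 22, 2101 → Aug 22, 2102: 365 days.
Aug 22, 2102 → Aug 22, 2103: 365 days.
Aug 22, 2103 → Aug 22, 2104: 366 days (Feb 29, 2104 is in that span).
Aug 22, 2104 → Aug 22, 2105: 365 days.
Aug 22, 2105 → Aug 22, 2106: 365 days.
Aug 22, 2106 → Aug 22, 2107: 365 days.
Aug 22, 2107 → Aug 22, 2108: 366 days (Feb 29, 2108 is in that span).
Aug 22, 2108 → Aug 22, 2109: 365 days.
Aug 22, 2109 → Aug 22, 2110: 365 days.
Aug 22, 2110 → Aug 22, 2111: 365 days.
Aug 22, 2111 → Aug 22, 2112: 366 days (Feb 29, 2112 is in that span).
Aug 22, 2112 → Aug 22, 2113: 365 days.
Aug 22, 2113 → Sep 22, 2113: 31 days (August has 31).
Sep 22, 2113 → Oct 22, 2113: 30 days (September has 30).
Oct 22, 2113 → Nov 22, 2113: 31 days (October has 31).
Nov 22, 2113 → Dec 22, 2113: 30 days (November has 30).
Dec 22, 2113 → Jan 22, 2114: 31 days.
Total: 6727 days.

6727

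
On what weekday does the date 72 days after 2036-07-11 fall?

Sunday

First find the weekday of Jul 11, 2036. Doomsday rule: the anchor day for the 2000s is Tuesday. For year 36: 36÷12 = 3 r 0, and 0÷4 = 0, so 3+0+0 = 3.
Tuesday + 3 ≡ Friday — that's 2036's doomsday.
In July the doomsday date is Jul 11.
Jul 11 is the doomsday itself: Friday.
72 mod 7 = 2, so 72 days after a Friday is Friday + 2 = Sunday.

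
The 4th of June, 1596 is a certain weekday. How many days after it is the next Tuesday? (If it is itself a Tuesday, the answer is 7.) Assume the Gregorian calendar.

Jun 4, 1596 is a Tuesday.
From Tuesday to the next Tuesday is 7 days.

7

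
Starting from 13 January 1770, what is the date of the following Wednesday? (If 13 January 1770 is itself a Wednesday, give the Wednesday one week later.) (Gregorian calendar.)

January 17, 1770

Jan 13, 1770 is a Saturday.
From Saturday to the next Wednesday is 4 days.
Jan 13, 1770 + 4 = Jan 17, 1770.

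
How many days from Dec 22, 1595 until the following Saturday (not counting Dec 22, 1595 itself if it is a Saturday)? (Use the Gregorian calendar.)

1

Dec 22, 1595 is a Friday.
From Friday to the next Saturday is 1 day.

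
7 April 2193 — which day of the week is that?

Doomsday rule: the anchor day for the 2100s is Sunday. For year 93: 93÷12 = 7 r 9, and 9÷4 = 2, so 7+9+2 = 18.
Sunday + 18 ≡ Thursday — that's 2193's doomsday.
In April the doomsday date is Apr 4.
Apr 7 is 3 days after Apr 4; 3 mod 7 = 3, so Thursday + 3 = Sunday.

Sunday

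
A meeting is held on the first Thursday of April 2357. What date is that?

April 4, 2357

April 1, 2357 is a Monday.
The first Thursday is therefore April 4 (3 days later).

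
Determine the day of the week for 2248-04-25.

Tuesday

Doomsday rule: the anchor day for the 2200s is Friday. For year 48: 48÷12 = 4 r 0, and 0÷4 = 0, so 4+0+0 = 4.
Friday + 4 ≡ Tuesday — that's 2248's doomsday.
In April the doomsday date is Apr 4.
Apr 25 is 21 days after Apr 4; 21 mod 7 = 0, so Tuesday + 0 = Tuesday.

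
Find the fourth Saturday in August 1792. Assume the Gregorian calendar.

August 25, 1792

August 1, 1792 is a Wednesday.
The first Saturday is therefore August 4 (3 days later).
The fourth Saturday is 4 + 3×7 = August 25.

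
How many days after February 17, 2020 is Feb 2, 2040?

Feb 17, 2020 → Feb 17, 2021: 366 days (Feb 29, 2020 is in that span).
Feb 17, 2021 → Feb 17, 2022: 365 days.
Feb 17, 2022 → Feb 17, 2023: 365 days.
Feb 17, 2023 → Feb 17, 2024: 365 days.
Feb 17, 2024 → Feb 17, 2025: 366 days (Feb 29, 2024 is in that span).
Feb 17, 2025 → Feb 17, 2026: 365 days.
Feb 17, 2026 → Feb 17, 2027: 365 days.
Feb 17, 2027 → Feb 17, 2028: 365 days.
Feb 17, 2028 → Feb 17, 2029: 366 days (Feb 29, 2028 is in that span).
Feb 17, 2029 → Feb 17, 2030: 365 days.
Feb 17, 2030 → Feb 17, 2031: 365 days.
Feb 17, 2031 → Feb 17, 2032: 365 days.
Feb 17, 2032 → Feb 17, 2033: 366 days (Feb 29, 2032 is in that span).
Feb 17, 2033 → Feb 17, 2034: 365 days.
Feb 17, 2034 → Feb 17, 2035: 365 days.
Feb 17, 2035 → Feb 17, 2036: 365 days.
Feb 17, 2036 → Feb 17, 2037: 366 days (Feb 29, 2036 is in that span).
Feb 17, 2037 → Feb 17, 2038: 365 days.
Feb 17, 2038 → Feb 17, 2039: 365 days.
Feb 17, 2039 → Mar 17, 2039: 28 days (February has 28).
Mar 17, 2039 → Apr 17, 2039: 31 days (March has 31).
Apr 17, 2039 → May 17, 2039: 30 days (April has 30).
May 17, 2039 → Jun 17, 2039: 31 days (May has 31).
Jun 17, 2039 → Jul 17, 2039: 30 days (June has 30).
Jul 17, 2039 → Aug 17, 2039: 31 days (July has 31).
Aug 17, 2039 → Sep 17, 2039: 31 days (August has 31).
Sep 17, 2039 → Oct 17, 2039: 30 days (September has 30).
Oct 17, 2039 → Nov 17, 2039: 31 days (October has 31).
Nov 17, 2039 → Dec 17, 2039: 30 days (November has 30).
Dec 17, 2039 → Jan 17, 2040: 31 days (December has 31).
Jan 17, 2040 → Feb 2, 2040: 16 days.
Total: 7290 days.

7290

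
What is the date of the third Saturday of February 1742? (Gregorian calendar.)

February 1, 1742 is a Thursday.
The first Saturday is therefore February 3 (2 days later).
The third Saturday is 3 + 2×7 = February 17.

February 17, 1742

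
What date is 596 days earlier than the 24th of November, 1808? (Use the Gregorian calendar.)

April 8, 1807

−366 (one year; includes Feb 29, 1808) → Nov 24, 1807 (230 left).
−24 → Oct 31, 1807 (end of Oct, 31 days; 206 left).
−31 → Sep 30, 1807 (end of Sep, 30 days; 175 left).
−30 → Aug 31, 1807 (end of Aug, 31 days; 145 left).
−31 → Jul 31, 1807 (end of Jul, 31 days; 114 left).
−31 → Jun 30, 1807 (end of Jun, 30 days; 83 left).
−30 → May 31, 1807 (end of May, 31 days; 53 left).
−31 → Apr 30, 1807 (end of Apr, 30 days; 22 left).
−22 → Apr 8, 1807.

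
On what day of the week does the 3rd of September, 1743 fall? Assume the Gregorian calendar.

Doomsday rule: the anchor day for the 1700s is Sunday. For year 43: 43÷12 = 3 r 7, and 7÷4 = 1, so 3+7+1 = 11.
Sunday + 11 ≡ Thursday — that's 1743's doomsday.
In September the doomsday date is Sep 5.
Sep 3 is 2 days before Sep 5; 2 mod 7 = 2, so Thursday − 2 = Tuesday.

Tuesday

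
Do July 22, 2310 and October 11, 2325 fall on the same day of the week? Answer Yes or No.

No

From Jul 22, 2310 to Oct 11, 2325 is 5560 days.
5560 mod 7 = 2, so they are different weekdays.
(Jul 22, 2310 is a Friday; Oct 11, 2325 is a Sunday.)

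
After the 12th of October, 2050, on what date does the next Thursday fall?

October 13, 2050

Oct 12, 2050 is a Wednesday.
From Wednesday to the next Thursday is 1 day.
Oct 12, 2050 + 1 = Oct 13, 2050.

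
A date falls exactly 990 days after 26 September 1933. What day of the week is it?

Sep 26, 1933 is a Tuesday.
990 mod 7 = 3, so 990 days after a Tuesday is Tuesday + 3 = Friday.

Friday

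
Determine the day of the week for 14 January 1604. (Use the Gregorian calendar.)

Doomsday rule: the anchor day for the 1600s is Tuesday. For year 04: 4÷12 = 0 r 4, and 4÷4 = 1, so 0+4+1 = 5.
Tuesday + 5 ≡ Sunday — that's 1604's doomsday.
In January the doomsday date is Jan 4 (1604 is a leap year (divisible by 4)).
Jan 14 is 10 days after Jan 4; 10 mod 7 = 3, so Sunday + 3 = Wednesday.

Wednesday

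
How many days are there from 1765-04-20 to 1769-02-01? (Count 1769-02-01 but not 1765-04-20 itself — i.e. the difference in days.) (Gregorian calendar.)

Apr 20, 1765 → Apr 20, 1766: 365 days.
Apr 20, 1766 → Apr 20, 1767: 365 days.
Apr 20, 1767 → Apr 20, 1768: 366 days (Feb 29, 1768 is in that span).
Apr 20, 1768 → May 20, 1768: 30 days (April has 30).
May 20, 1768 → Jun 20, 1768: 31 days (May has 31).
Jun 20, 1768 → Jul 20, 1768: 30 days (June has 30).
Jul 20, 1768 → Aug 20, 1768: 31 days (July has 31).
Aug 20, 1768 → Sep 20, 1768: 31 days (August has 31).
Sep 20, 1768 → Oct 20, 1768: 30 days (September has 30).
Oct 20, 1768 → Nov 20, 1768: 31 days (October has 31).
Nov 20, 1768 → Dec 20, 1768: 30 days (November has 30).
Dec 20, 1768 → Jan 20, 1769: 31 days (December has 31).
Jan 20, 1769 → Feb 1, 1769: 12 days.
Total: 1383 days.

1383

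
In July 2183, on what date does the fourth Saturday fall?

July 26, 2183

July 1, 2183 is a Tuesday.
The first Saturday is therefore July 5 (4 days later).
The fourth Saturday is 5 + 3×7 = July 26.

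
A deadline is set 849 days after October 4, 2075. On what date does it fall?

+366 (one year; includes Feb 29, 2076) → Oct 4, 2076 (483 left).
+365 (one year) → Oct 4, 2077 (118 left).
Oct has 31 days: +28 → Nov 1, 2077 (90 left).
Nov has 30 days: +30 → Dec 1, 2077 (60 left).
Dec has 31 days: +31 → Jan 1, 2078 (29 left).
+29 → Jan 30, 2078.

January 30, 2078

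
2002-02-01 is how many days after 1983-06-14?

Jun 14, 1983 → Jun 14, 1984: 366 days (Feb 29, 1984 is in that span).
Jun 14, 1984 → Jun 14, 1985: 365 days.
Jun 14, 1985 → Jun 14, 1986: 365 days.
Jun 14, 1986 → Jun 14, 1987: 365 days.
Jun 14, 1987 → Jun 14, 1988: 366 days (Feb 29, 1988 is in that span).
Jun 14, 1988 → Jun 14, 1989: 365 days.
Jun 14, 1989 → Jun 14, 1990: 365 days.
Jun 14, 1990 → Jun 14, 1991: 365 days.
Jun 14, 1991 → Jun 14, 1992: 366 days (Feb 29, 1992 is in that span).
Jun 14, 1992 → Jun 14, 1993: 365 days.
Jun 14, 1993 → Jun 14, 1994: 365 days.
Jun 14, 1994 → Jun 14, 1995: 365 days.
Jun 14, 1995 → Jun 14, 1996: 366 days (Feb 29, 1996 is in that span).
Jun 14, 1996 → Jun 14, 1997: 365 days.
Jun 14, 1997 → Jun 14, 1998: 365 days.
Jun 14, 1998 → Jun 14, 1999: 365 days.
Jun 14, 1999 → Jun 14, 2000: 366 days (Feb 29, 2000 is in that span).
Jun 14, 2000 → Jun 14, 2001: 365 days.
Jun 14, 2001 → Jul 14, 2001: 30 days (June has 30).
Jul 14, 2001 → Aug 14, 2001: 31 days (July has 31).
Aug 14, 2001 → Sep 14, 2001: 31 days (August has 31).
Sep 14, 2001 → Oct 14, 2001: 30 days (September has 30).
Oct 14, 2001 → Nov 14, 2001: 31 days (October has 31).
Nov 14, 2001 → Dec 14, 2001: 30 days (November has 30).
Dec 14, 2001 → Jan 14, 2002: 31 days (December has 31).
Jan 14, 2002 → Feb 1, 2002: 18 days.
Total: 6807 days.

6807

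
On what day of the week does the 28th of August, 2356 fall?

Tuesday

Doomsday rule: the anchor day for the 2300s is Wednesday. For year 56: 56÷12 = 4 r 8, and 8÷4 = 2, so 4+8+2 = 14.
Wednesday + 14 ≡ Wednesday — that's 2356's doomsday.
In August the doomsday date is Aug 8.
Aug 28 is 20 days after Aug 8; 20 mod 7 = 6, so Wednesday + 6 = Tuesday.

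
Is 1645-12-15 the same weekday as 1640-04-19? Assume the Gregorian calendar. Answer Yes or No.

From Apr 19, 1640 to Dec 15, 1645 is 2066 days.
2066 mod 7 = 1, so they are different weekdays.
(Apr 19, 1640 is a Thursday; Dec 15, 1645 is a Friday.)

No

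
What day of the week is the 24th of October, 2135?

Monday

Doomsday rule: the anchor day for the 2100s is Sunday. For year 35: 35÷12 = 2 r 11, and 11÷4 = 2, so 2+11+2 = 15.
Sunday + 15 ≡ Monday — that's 2135's doomsday.
In October the doomsday date is Oct 10.
Oct 24 is 14 days after Oct 10; 14 mod 7 = 0, so Monday + 0 = Monday.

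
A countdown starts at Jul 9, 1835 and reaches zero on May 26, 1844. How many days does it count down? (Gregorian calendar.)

3244

Jul 9, 1835 → Jul 9, 1836: 366 days (Feb 29, 1836 is in that span).
Jul 9, 1836 → Jul 9, 1837: 365 days.
Jul 9, 1837 → Jul 9, 1838: 365 days.
Jul 9, 1838 → Jul 9, 1839: 365 days.
Jul 9, 1839 → Jul 9, 1840: 366 days (Feb 29, 1840 is in that span).
Jul 9, 1840 → Jul 9, 1841: 365 days.
Jul 9, 1841 → Jul 9, 1842: 365 days.
Jul 9, 1842 → Jul 9, 1843: 365 days.
Jul 9, 1843 → Aug 9, 1843: 31 days (July has 31).
Aug 9, 1843 → Sep 9, 1843: 31 days (August has 31).
Sep 9, 1843 → Oct 9, 1843: 30 days (September has 30).
Oct 9, 1843 → Nov 9, 1843: 31 days (October has 31).
Nov 9, 1843 → Dec 9, 1843: 30 days (November has 30).
Dec 9, 1843 → Jan 9, 1844: 31 days (December has 31).
Jan 9, 1844 → Feb 9, 1844: 31 days (January has 31).
Feb 9, 1844 → Mar 9, 1844: 29 days (February has 29).
Mar 9, 1844 → Apr 9, 1844: 31 days (March has 31).
Apr 9, 1844 → May 9, 1844: 30 days (April has 30).
May 9, 1844 → May 26, 1844: 17 days.
Total: 3244 days.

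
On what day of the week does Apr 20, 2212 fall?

Doomsday rule: the anchor day for the 2200s is Friday. For year 12: 12÷12 = 1 r 0, and 0÷4 = 0, so 1+0+0 = 1.
Friday + 1 ≡ Saturday — that's 2212's doomsday.
In April the doomsday date is Apr 4.
Apr 20 is 16 days after Apr 4; 16 mod 7 = 2, so Saturday + 2 = Monday.

Monday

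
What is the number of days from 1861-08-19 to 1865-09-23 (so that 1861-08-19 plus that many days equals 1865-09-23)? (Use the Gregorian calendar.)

1496

Aug 19, 1861 → Aug 19, 1862: 365 days.
Aug 19, 1862 → Aug 19, 1863: 365 days.
Aug 19, 1863 → Aug 19, 1864: 366 days (Feb 29, 1864 is in that span).
Aug 19, 1864 → Sep 19, 1864: 31 days (August has 31).
Sep 19, 1864 → Oct 19, 1864: 30 days (September has 30).
Oct 19, 1864 → Nov 19, 1864: 31 days (October has 31).
Nov 19, 1864 → Dec 19, 1864: 30 days (November has 30).
Dec 19, 1864 → Jan 19, 1865: 31 days (December has 31).
Jan 19, 1865 → Feb 19, 1865: 31 days (January has 31).
Feb 19, 1865 → Mar 19, 1865: 28 days (February has 28).
Mar 19, 1865 → Apr 19, 1865: 31 days (March has 31).
Apr 19, 1865 → May 19, 1865: 30 days (April has 30).
May 19, 1865 → Jun 19, 1865: 31 days (May has 31).
Jun 19, 1865 → Jul 19, 1865: 30 days (June has 30).
Jul 19, 1865 → Aug 19, 1865: 31 days (July has 31).
Aug 19, 1865 → Sep 19, 1865: 31 days (August has 31).
Sep 19, 1865 → Sep 23, 1865: 4 days.
Total: 1496 days.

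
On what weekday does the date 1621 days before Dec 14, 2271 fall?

Dec 14, 2271 is a Thursday.
1621 mod 7 = 4, so 1621 days before a Thursday is Thursday − 4 = Sunday.

Sunday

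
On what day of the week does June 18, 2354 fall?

Doomsday rule: the anchor day for the 2300s is Wednesday. For year 54: 54÷12 = 4 r 6, and 6÷4 = 1, so 4+6+1 = 11.
Wednesday + 11 ≡ Sunday — that's 2354's doomsday.
In June the doomsday date is Jun 6.
Jun 18 is 12 days after Jun 6; 12 mod 7 = 5, so Sunday + 5 = Friday.

Friday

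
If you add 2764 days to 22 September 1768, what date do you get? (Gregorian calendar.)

April 17, 1776

+365 (one year) → Sep 22, 1769 (2399 left).
+365 (one year) → Sep 22, 1770 (2034 left).
+365 (one year) → Sep 22, 1771 (1669 left).
+366 (one year; includes Feb 29, 1772) → Sep 22, 1772 (1303 left).
+365 (one year) → Sep 22, 1773 (938 left).
+365 (one year) → Sep 22, 1774 (573 left).
+365 (one year) → Sep 22, 1775 (208 left).
Sep has 30 days: +9 → Oct 1, 1775 (199 left).
Oct has 31 days: +31 → Nov 1, 1775 (168 left).
Nov has 30 days: +30 → Dec 1, 1775 (138 left).
Dec has 31 days: +31 → Jan 1, 1776 (107 left).
Jan has 31 days: +31 → Feb 1, 1776 (76 left).
Feb has 29 days: +29 → Mar 1, 1776 (47 left).
Mar has 31 days: +31 → Apr 1, 1776 (16 left).
+16 → Apr 17, 1776.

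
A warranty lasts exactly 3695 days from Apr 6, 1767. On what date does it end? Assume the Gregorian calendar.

May 18, 1777

+366 (one year; includes Feb 29, 1768) → Apr 6, 1768 (3329 left).
+365 (one year) → Apr 6, 1769 (2964 left).
+365 (one year) → Apr 6, 1770 (2599 left).
+365 (one year) → Apr 6, 1771 (2234 left).
+366 (one year; includes Feb 29, 1772) → Apr 6, 1772 (1868 left).
+365 (one year) → Apr 6, 1773 (1503 left).
+365 (one year) → Apr 6, 1774 (1138 left).
+365 (one year) → Apr 6, 1775 (773 left).
+366 (one year; includes Feb 29, 1776) → Apr 6, 1776 (407 left).
+365 (one year) → Apr 6, 1777 (42 left).
Apr has 30 days: +25 → May 1, 1777 (17 left).
+17 → May 18, 1777.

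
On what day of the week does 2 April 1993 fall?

Doomsday rule: the anchor day for the 1900s is Wednesday. For year 93: 93÷12 = 7 r 9, and 9÷4 = 2, so 7+9+2 = 18.
Wednesday + 18 ≡ Sunday — that's 1993's doomsday.
In April the doomsday date is Apr 4.
Apr 2 is 2 days before Apr 4; 2 mod 7 = 2, so Sunday − 2 = Friday.

Friday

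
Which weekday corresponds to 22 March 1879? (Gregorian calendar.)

Saturday

Doomsday rule: the anchor day for the 1800s is Friday. For year 79: 79÷12 = 6 r 7, and 7÷4 = 1, so 6+7+1 = 14.
Friday + 14 ≡ Friday — that's 1879's doomsday.
In March the doomsday date is Mar 14.
Mar 22 is 8 days after Mar 14; 8 mod 7 = 1, so Friday + 1 = Saturday.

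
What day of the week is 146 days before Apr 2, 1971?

Saturday

Apr 2, 1971 is a Friday.
146 mod 7 = 6, so 146 days before a Friday is Friday − 6 = Saturday.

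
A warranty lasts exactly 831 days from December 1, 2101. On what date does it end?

March 11, 2104

+365 (one year) → Dec 1, 2102 (466 left).
+365 (one year) → Dec 1, 2103 (101 left).
Dec has 31 days: +31 → Jan 1, 2104 (70 left).
Jan has 31 days: +31 → Feb 1, 2104 (39 left).
Feb has 29 days: +29 → Mar 1, 2104 (10 left).
+10 → Mar 11, 2104.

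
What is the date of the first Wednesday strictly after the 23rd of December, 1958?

Dec 23, 1958 is a Tuesday.
From Tuesday to the next Wednesday is 1 day.
Dec 23, 1958 + 1 = Dec 24, 1958.

December 24, 1958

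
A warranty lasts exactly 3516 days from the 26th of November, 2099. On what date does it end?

+365 (one year) → Nov 26, 2100 (3151 left).
+365 (one year) → Nov 26, 2101 (2786 left).
+365 (one year) → Nov 26, 2102 (2421 left).
+365 (one year) → Nov 26, 2103 (2056 left).
+366 (one year; includes Feb 29, 2104) → Nov 26, 2104 (1690 left).
+365 (one year) → Nov 26, 2105 (1325 left).
+365 (one year) → Nov 26, 2106 (960 left).
+365 (one year) → Nov 26, 2107 (595 left).
+366 (one year; includes Feb 29, 2108) → Nov 26, 2108 (229 left).
Nov has 30 days: +5 → Dec 1, 2108 (224 left).
Dec has 31 days: +31 → Jan 1, 2109 (193 left).
Jan has 31 days: +31 → Feb 1, 2109 (162 left).
Feb has 28 days: +28 → Mar 1, 2109 (134 left).
Mar has 31 days: +31 → Apr 1, 2109 (103 left).
Apr has 30 days: +30 → May 1, 2109 (73 left).
May has 31 days: +31 → Jun 1, 2109 (42 left).
Jun has 30 days: +30 → Jul 1, 2109 (12 left).
+12 → Jul 13, 2109.

July 13, 2109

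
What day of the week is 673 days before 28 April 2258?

Tuesday

Apr 28, 2258 is a Wednesday.
673 mod 7 = 1, so 673 days before a Wednesday is Wednesday − 1 = Tuesday.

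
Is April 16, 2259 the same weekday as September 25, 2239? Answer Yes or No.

No

From Sep 25, 2239 to Apr 16, 2259 is 7143 days.
7143 mod 7 = 3, so they are different weekdays.
(Sep 25, 2239 is a Wednesday; Apr 16, 2259 is a Saturday.)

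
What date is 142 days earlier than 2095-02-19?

−19 → Jan 31, 2095 (end of Jan, 31 days; 123 left).
−31 → Dec 31, 2094 (end of Dec, 31 days; 92 left).
−31 → Nov 30, 2094 (end of Nov, 30 days; 61 left).
−30 → Oct 31, 2094 (end of Oct, 31 days; 31 left).
−31 → Sep 30, 2094 (end of Sep, 30 days; 0 left).

September 30, 2094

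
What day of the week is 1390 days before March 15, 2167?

Mar 15, 2167 is a Sunday.
1390 mod 7 = 4, so 1390 days before a Sunday is Sunday − 4 = Wednesday.

Wednesday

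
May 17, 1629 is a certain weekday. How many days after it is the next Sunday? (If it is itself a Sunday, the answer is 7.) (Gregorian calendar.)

3

May 17, 1629 is a Thursday.
From Thursday to the next Sunday is 3 days.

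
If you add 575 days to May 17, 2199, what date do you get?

+365 (one year) → May 17, 2200 (210 left).
May has 31 days: +15 → Jun 1, 2200 (195 left).
Jun has 30 days: +30 → Jul 1, 2200 (165 left).
Jul has 31 days: +31 → Aug 1, 2200 (134 left).
Aug has 31 days: +31 → Sep 1, 2200 (103 left).
Sep has 30 days: +30 → Oct 1, 2200 (73 left).
Oct has 31 days: +31 → Nov 1, 2200 (42 left).
Nov has 30 days: +30 → Dec 1, 2200 (12 left).
+12 → Dec 13, 2200.

December 13, 2200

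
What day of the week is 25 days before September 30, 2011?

Monday

First find the weekday of Sep 30, 2011. Doomsday rule: the anchor day for the 2000s is Tuesday. For year 11: 11÷12 = 0 r 11, and 11÷4 = 2, so 0+11+2 = 13.
Tuesday + 13 ≡ Monday — that's 2011's doomsday.
In September the doomsday date is Sep 5.
Sep 30 is 25 days after Sep 5; 25 mod 7 = 4, so Monday + 4 = Friday.
25 mod 7 = 4, so 25 days before a Friday is Friday − 4 = Monday.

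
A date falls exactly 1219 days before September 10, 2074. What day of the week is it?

Sunday

First find the weekday of Sep 10, 2074. Doomsday rule: the anchor day for the 2000s is Tuesday. For year 74: 74÷12 = 6 r 2, and 2÷4 = 0, so 6+2+0 = 8.
Tuesday + 8 ≡ Wednesday — that's 2074's doomsday.
In September the doomsday date is Sep 5.
Sep 10 is 5 days after Sep 5; 5 mod 7 = 5, so Wednesday + 5 = Monday.
1219 mod 7 = 1, so 1219 days before a Monday is Monday − 1 = Sunday.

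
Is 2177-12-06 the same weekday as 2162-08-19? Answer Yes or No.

No

From Aug 19, 2162 to Dec 6, 2177 is 5588 days.
5588 mod 7 = 2, so they are different weekdays.
(Aug 19, 2162 is a Thursday; Dec 6, 2177 is a Saturday.)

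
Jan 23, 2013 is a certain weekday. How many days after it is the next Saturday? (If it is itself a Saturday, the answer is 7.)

Jan 23, 2013 is a Wednesday.
From Wednesday to the next Saturday is 3 days.

3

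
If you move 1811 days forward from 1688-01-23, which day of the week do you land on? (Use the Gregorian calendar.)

Wednesday

Jan 23, 1688 is a Friday.
1811 mod 7 = 5, so 1811 days after a Friday is Friday + 5 = Wednesday.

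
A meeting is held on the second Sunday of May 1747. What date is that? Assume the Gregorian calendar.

May 1, 1747 is a Monday.
The first Sunday is therefore May 7 (6 days later).
The second Sunday is 7 + 1×7 = May 14.

May 14, 1747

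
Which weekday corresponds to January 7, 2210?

Doomsday rule: the anchor day for the 2200s is Friday. For year 10: 10÷12 = 0 r 10, and 10÷4 = 2, so 0+10+2 = 12.
Friday + 12 ≡ Wednesday — that's 2210's doomsday.
In January the doomsday date is Jan 3 (2210 is not a leap year).
Jan 7 is 4 days after Jan 3; 4 mod 7 = 4, so Wednesday + 4 = Sunday.

Sunday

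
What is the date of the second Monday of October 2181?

October 1, 2181 is a Monday.
The first Monday is therefore October 1 (same day).
The second Monday is 1 + 1×7 = October 8.

October 8, 2181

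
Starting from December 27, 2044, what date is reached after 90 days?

Dec has 31 days: +5 → Jan 1, 2045 (85 left).
Jan has 31 days: +31 → Feb 1, 2045 (54 left).
Feb has 28 days: +28 → Mar 1, 2045 (26 left).
+26 → Mar 27, 2045.

March 27, 2045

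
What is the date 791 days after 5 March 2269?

May 5, 2271

+365 (one year) → Mar 5, 2270 (426 left).
+365 (one year) → Mar 5, 2271 (61 left).
Mar has 31 days: +27 → Apr 1, 2271 (34 left).
Apr has 30 days: +30 → May 1, 2271 (4 left).
+4 → May 5, 2271.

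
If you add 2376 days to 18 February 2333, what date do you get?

+365 (one year) → Feb 18, 2334 (2011 left).
+365 (one year) → Feb 18, 2335 (1646 left).
+365 (one year) → Feb 18, 2336 (1281 left).
+366 (one year; includes Feb 29, 2336) → Feb 18, 2337 (915 left).
+365 (one year) → Feb 18, 2338 (550 left).
+365 (one year) → Feb 18, 2339 (185 left).
Feb has 28 days: +11 → Mar 1, 2339 (174 left).
Mar has 31 days: +31 → Apr 1, 2339 (143 left).
Apr has 30 days: +30 → May 1, 2339 (113 left).
May has 31 days: +31 → Jun 1, 2339 (82 left).
Jun has 30 days: +30 → Jul 1, 2339 (52 left).
Jul has 31 days: +31 → Aug 1, 2339 (21 left).
+21 → Aug 22, 2339.

August 22, 2339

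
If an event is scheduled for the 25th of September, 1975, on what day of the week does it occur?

Thursday

Doomsday rule: the anchor day for the 1900s is Wednesday. For year 75: 75÷12 = 6 r 3, and 3÷4 = 0, so 6+3+0 = 9.
Wednesday + 9 ≡ Friday — that's 1975's doomsday.
In September the doomsday date is Sep 5.
Sep 25 is 20 days after Sep 5; 20 mod 7 = 6, so Friday + 6 = Thursday.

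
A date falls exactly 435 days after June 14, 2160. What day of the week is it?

Jun 14, 2160 is a Saturday.
435 mod 7 = 1, so 435 days after a Saturday is Saturday + 1 = Sunday.

Sunday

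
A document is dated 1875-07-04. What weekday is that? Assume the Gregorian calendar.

Sunday

Doomsday rule: the anchor day for the 1800s is Friday. For year 75: 75÷12 = 6 r 3, and 3÷4 = 0, so 6+3+0 = 9.
Friday + 9 ≡ Sunday — that's 1875's doomsday.
In July the doomsday date is Jul 11.
Jul 4 is 7 days before Jul 11; 7 mod 7 = 0, so Sunday − 0 = Sunday.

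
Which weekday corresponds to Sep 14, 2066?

Tuesday

January 1, 2066 is a Friday.
Jan 1, 2066 → Feb 1, 2066: 31 days (January has 31).
Feb 1, 2066 → Mar 1, 2066: 28 days (February has 28).
Mar 1, 2066 → Apr 1, 2066: 31 days (March has 31).
Apr 1, 2066 → May 1, 2066: 30 days (April has 30).
May 1, 2066 → Jun 1, 2066: 31 days (May has 31).
Jun 1, 2066 → Jul 1, 2066: 30 days (June has 30).
Jul 1, 2066 → Aug 1, 2066: 31 days (July has 31).
Aug 1, 2066 → Sep 1, 2066: 31 days (August has 31).
Sep 1, 2066 → Sep 14, 2066: 13 days.
Total: 256 days.
256 mod 7 = 4, so Friday + 4 = Tuesday.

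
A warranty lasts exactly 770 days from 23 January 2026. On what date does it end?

+365 (one year) → Jan 23, 2027 (405 left).
+365 (one year) → Jan 23, 2028 (40 left).
Jan has 31 days: +9 → Feb 1, 2028 (31 left).
Feb has 29 days: +29 → Mar 1, 2028 (2 left).
+2 → Mar 3, 2028.

March 3, 2028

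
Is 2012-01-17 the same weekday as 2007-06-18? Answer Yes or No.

No

From Jun 18, 2007 to Jan 17, 2012 is 1674 days.
1674 mod 7 = 1, so they are different weekdays.
(Jun 18, 2007 is a Monday; Jan 17, 2012 is a Tuesday.)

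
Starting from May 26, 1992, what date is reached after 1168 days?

+365 (one year) → May 26, 1993 (803 left).
+365 (one year) → May 26, 1994 (438 left).
+365 (one year) → May 26, 1995 (73 left).
May has 31 days: +6 → Jun 1, 1995 (67 left).
Jun has 30 days: +30 → Jul 1, 1995 (37 left).
Jul has 31 days: +31 → Aug 1, 1995 (6 left).
+6 → Aug 7, 1995.

August 7, 1995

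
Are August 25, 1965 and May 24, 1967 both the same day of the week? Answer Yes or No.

Yes

From Aug 25, 1965 to May 24, 1967 is 637 days.
637 mod 7 = 0, so they are the same weekday.
(Aug 25, 1965 is a Wednesday; May 24, 1967 is a Wednesday.)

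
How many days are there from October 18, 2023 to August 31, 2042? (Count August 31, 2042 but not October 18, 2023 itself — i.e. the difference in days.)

Oct 18, 2023 → Oct 18, 2024: 366 days (Feb 29, 2024 is in that span).
Oct 18, 2024 → Oct 18, 2025: 365 days.
Oct 18, 2025 → Oct 18, 2026: 365 days.
Oct 18, 2026 → Oct 18, 2027: 365 days.
Oct 18, 2027 → Oct 18, 2028: 366 days (Feb 29, 2028 is in that span).
Oct 18, 2028 → Oct 18, 2029: 365 days.
Oct 18, 2029 → Oct 18, 2030: 365 days.
Oct 18, 2030 → Oct 18, 2031: 365 days.
Oct 18, 2031 → Oct 18, 2032: 366 days (Feb 29, 2032 is in that span).
Oct 18, 2032 → Oct 18, 2033: 365 days.
Oct 18, 2033 → Oct 18, 2034: 365 days.
Oct 18, 2034 → Oct 18, 2035: 365 days.
Oct 18, 2035 → Oct 18, 2036: 366 days (Feb 29, 2036 is in that span).
Oct 18, 2036 → Oct 18, 2037: 365 days.
Oct 18, 2037 → Oct 18, 2038: 365 days.
Oct 18, 2038 → Oct 18, 2039: 365 days.
Oct 18, 2039 → Oct 18, 2040: 366 days (Feb 29, 2040 is in that span).
Oct 18, 2040 → Oct 18, 2041: 365 days.
Oct 18, 2041 → Nov 18, 2041: 31 days (October has 31).
Nov 18, 2041 → Dec 18, 2041: 30 days (November has 30).
Dec 18, 2041 → Jan 18, 2042: 31 days (December has 31).
Jan 18, 2042 → Feb 18, 2042: 31 days (January has 31).
Feb 18, 2042 → Mar 18, 2042: 28 days (February has 28).
Mar 18, 2042 → Apr 18, 2042: 31 days (March has 31).
Apr 18, 2042 → May 18, 2042: 30 days (April has 30).
May 18, 2042 → Jun 18, 2042: 31 days (May has 31).
Jun 18, 2042 → Jul 18, 2042: 30 days (June has 30).
Jul 18, 2042 → Aug 18, 2042: 31 days (July has 31).
Aug 18, 2042 → Aug 31, 2042: 13 days.
Total: 6892 days.

6892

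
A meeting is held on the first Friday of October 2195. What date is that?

October 1, 2195 is a Thursday.
The first Friday is therefore October 2 (1 days later).

October 2, 2195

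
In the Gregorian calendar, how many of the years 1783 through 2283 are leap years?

121

Multiples of 4 in [1783,2283]: 125.
Of those, multiples of 100: 5 (not leap unless ÷400).
Multiples of 400: 1.
Leap years = 125 − 5 + 1 = 121.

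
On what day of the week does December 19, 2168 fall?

Doomsday rule: the anchor day for the 2100s is Sunday. For year 68: 68÷12 = 5 r 8, and 8÷4 = 2, so 5+8+2 = 15.
Sunday + 15 ≡ Monday — that's 2168's doomsday.
In December the doomsday date is Dec 12.
Dec 19 is 7 days after Dec 12; 7 mod 7 = 0, so Monday + 0 = Monday.

Monday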